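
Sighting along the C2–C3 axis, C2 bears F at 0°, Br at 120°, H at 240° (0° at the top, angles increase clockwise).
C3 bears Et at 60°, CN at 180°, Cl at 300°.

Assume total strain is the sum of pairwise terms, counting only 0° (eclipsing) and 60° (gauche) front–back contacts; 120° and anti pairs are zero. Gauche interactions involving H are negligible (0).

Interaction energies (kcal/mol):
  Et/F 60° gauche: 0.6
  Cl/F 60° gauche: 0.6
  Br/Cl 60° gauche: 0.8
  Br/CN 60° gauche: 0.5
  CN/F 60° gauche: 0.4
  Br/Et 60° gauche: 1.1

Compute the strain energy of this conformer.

2.8 kcal/mol

This conformer (staggered): F(0°)/Et(60°) gauche 0.6; F(0°)/Cl(300°) gauche 0.6; Br(120°)/Et(60°) gauche 1.1; Br(120°)/CN(180°) gauche 0.5 → 2.8 kcal/mol.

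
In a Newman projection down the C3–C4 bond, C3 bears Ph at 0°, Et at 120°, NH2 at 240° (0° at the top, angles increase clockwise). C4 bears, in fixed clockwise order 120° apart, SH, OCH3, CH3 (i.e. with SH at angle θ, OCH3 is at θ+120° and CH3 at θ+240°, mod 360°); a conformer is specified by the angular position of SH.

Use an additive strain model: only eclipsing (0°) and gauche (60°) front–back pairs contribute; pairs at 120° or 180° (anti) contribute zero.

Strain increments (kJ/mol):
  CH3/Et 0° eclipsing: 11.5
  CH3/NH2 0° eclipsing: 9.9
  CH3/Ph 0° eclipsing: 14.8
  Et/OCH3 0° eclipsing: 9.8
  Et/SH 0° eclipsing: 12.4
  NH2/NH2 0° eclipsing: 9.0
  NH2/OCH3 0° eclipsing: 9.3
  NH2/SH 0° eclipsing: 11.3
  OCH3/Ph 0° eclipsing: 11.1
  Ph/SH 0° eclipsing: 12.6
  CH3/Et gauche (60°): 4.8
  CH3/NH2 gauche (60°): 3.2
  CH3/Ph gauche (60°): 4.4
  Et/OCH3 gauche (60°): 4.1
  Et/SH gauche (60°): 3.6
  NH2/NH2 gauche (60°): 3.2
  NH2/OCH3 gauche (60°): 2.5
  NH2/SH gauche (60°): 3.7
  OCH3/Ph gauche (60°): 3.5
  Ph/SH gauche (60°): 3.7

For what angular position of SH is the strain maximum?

120°

SH at 0° is eclipsed. Ph at 0° is eclipsed with SH at 0° (12.6); Et at 120° is eclipsed with OCH3 at 120° (9.8); NH2 at 240° is eclipsed with CH3 at 240° (9.9). Total 32.3 kJ/mol.
SH at 60° is staggered. Ph at 0° is gauche with SH at 60° (3.7); Ph at 0° is gauche with CH3 at 300° (4.4); Et at 120° is gauche with SH at 60° (3.6); Et at 120° is gauche with OCH3 at 180° (4.1); NH2 at 240° is gauche with OCH3 at 180° (2.5); NH2 at 240° is gauche with CH3 at 300° (3.2). Total 21.5 kJ/mol.
SH at 120° is eclipsed. Ph at 0° is eclipsed with CH3 at 0° (14.8); Et at 120° is eclipsed with SH at 120° (12.4); NH2 at 240° is eclipsed with OCH3 at 240° (9.3). Total 36.5 kJ/mol.
SH at 180° is staggered. Ph at 0° is gauche with OCH3 at 300° (3.5); Ph at 0° is gauche with CH3 at 60° (4.4); Et at 120° is gauche with SH at 180° (3.6); Et at 120° is gauche with CH3 at 60° (4.8); NH2 at 240° is gauche with SH at 180° (3.7); NH2 at 240° is gauche with OCH3 at 300° (2.5). Total 22.5 kJ/mol.
SH at 240° is eclipsed. Ph at 0° is eclipsed with OCH3 at 0° (11.1); Et at 120° is eclipsed with CH3 at 120° (11.5); NH2 at 240° is eclipsed with SH at 240° (11.3). Total 33.9 kJ/mol.
SH at 300° is staggered. Ph at 0° is gauche with SH at 300° (3.7); Ph at 0° is gauche with OCH3 at 60° (3.5); Et at 120° is gauche with OCH3 at 60° (4.1); Et at 120° is gauche with CH3 at 180° (4.8); NH2 at 240° is gauche with SH at 300° (3.7); NH2 at 240° is gauche with CH3 at 180° (3.2). Total 23.0 kJ/mol.
The maximum (36.5 kJ/mol) occurs with SH at 120°.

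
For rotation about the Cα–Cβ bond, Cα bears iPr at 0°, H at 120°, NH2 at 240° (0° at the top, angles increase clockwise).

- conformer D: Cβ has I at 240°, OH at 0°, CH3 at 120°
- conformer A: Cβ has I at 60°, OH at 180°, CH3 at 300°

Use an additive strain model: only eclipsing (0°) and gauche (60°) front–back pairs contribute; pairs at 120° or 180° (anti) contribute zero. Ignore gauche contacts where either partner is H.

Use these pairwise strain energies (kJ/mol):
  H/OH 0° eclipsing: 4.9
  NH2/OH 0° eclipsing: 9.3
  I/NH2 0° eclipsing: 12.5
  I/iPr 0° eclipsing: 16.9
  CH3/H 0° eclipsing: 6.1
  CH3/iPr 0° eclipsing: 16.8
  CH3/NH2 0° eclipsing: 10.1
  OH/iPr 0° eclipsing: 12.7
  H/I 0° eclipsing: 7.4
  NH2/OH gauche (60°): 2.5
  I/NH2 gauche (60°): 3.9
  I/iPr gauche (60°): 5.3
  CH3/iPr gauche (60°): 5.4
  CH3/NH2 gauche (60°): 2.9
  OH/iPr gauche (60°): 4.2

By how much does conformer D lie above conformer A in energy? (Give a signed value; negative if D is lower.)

D is eclipsed. iPr at 0° is eclipsed with OH at 0° (12.7); H at 120° is eclipsed with CH3 at 120° (6.1); NH2 at 240° is eclipsed with I at 240° (12.5). Total 31.3 kJ/mol.
A is staggered. iPr at 0° is gauche with I at 60° (5.3); iPr at 0° is gauche with CH3 at 300° (5.4); NH2 at 240° is gauche with OH at 180° (2.5); NH2 at 240° is gauche with CH3 at 300° (2.9). Total 16.1 kJ/mol.
E(D) − E(A) = 31.3 − 16.1 = +15.2 kJ/mol.

+15.2 kJ/mol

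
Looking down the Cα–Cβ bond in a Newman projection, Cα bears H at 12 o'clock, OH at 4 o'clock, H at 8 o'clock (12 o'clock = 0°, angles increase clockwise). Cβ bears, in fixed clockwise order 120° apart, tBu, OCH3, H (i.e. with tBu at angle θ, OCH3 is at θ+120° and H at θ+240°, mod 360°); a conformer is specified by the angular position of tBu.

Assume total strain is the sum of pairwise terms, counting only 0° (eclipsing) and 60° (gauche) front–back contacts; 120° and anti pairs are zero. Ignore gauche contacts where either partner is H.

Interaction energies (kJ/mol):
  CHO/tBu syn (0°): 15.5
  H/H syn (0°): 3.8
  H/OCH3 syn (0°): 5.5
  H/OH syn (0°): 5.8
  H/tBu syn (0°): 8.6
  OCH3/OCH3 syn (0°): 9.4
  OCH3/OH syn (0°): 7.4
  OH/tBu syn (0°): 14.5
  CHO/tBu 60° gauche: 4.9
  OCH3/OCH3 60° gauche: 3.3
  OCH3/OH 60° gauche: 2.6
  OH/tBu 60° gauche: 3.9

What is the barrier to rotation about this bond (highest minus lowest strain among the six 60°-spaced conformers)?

21.2 kJ/mol

tBu at 0° (eclipsed): H(0°)/tBu(0°) eclipsed 8.6; OH(120°)/OCH3(120°) eclipsed 7.4; H(240°)/H(240°) eclipsed 3.8 → 19.8 kJ/mol.
tBu at 60° (staggered): OH(120°)/tBu(60°) gauche 3.9; OH(120°)/OCH3(180°) gauche 2.6 → 6.5 kJ/mol.
tBu at 120° (eclipsed): H(0°)/H(0°) eclipsed 3.8; OH(120°)/tBu(120°) eclipsed 14.5; H(240°)/OCH3(240°) eclipsed 5.5 → 23.8 kJ/mol.
tBu at 180° (staggered): OH(120°)/tBu(180°) gauche 3.9 → 3.9 kJ/mol.
tBu at 240° (eclipsed): H(0°)/OCH3(0°) eclipsed 5.5; OH(120°)/H(120°) eclipsed 5.8; H(240°)/tBu(240°) eclipsed 8.6 → 19.9 kJ/mol.
tBu at 300° (staggered): OH(120°)/OCH3(60°) gauche 2.6 → 2.6 kJ/mol.
Max at 120° (23.8 kJ/mol), min at 300° (2.6 kJ/mol); barrier = 21.2 kJ/mol.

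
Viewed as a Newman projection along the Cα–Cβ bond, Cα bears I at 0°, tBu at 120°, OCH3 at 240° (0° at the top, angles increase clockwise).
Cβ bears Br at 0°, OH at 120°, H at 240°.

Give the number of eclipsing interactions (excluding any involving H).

Non-H eclipsing pairs: I(0°)/Br(0°); tBu(120°)/OH(120°) — 2 interactions.

2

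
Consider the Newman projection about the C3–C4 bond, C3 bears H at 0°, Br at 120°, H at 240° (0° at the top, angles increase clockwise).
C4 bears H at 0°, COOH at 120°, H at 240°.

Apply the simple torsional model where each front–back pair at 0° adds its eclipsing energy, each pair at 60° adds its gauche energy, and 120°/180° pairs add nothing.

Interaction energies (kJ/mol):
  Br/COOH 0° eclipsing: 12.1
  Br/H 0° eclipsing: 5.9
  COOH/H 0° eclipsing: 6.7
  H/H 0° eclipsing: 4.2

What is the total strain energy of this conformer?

20.5 kJ/mol

This conformer (eclipsed): H(0°)/H(0°) eclipsed 4.2; Br(120°)/COOH(120°) eclipsed 12.1; H(240°)/H(240°) eclipsed 4.2 → 20.5 kJ/mol.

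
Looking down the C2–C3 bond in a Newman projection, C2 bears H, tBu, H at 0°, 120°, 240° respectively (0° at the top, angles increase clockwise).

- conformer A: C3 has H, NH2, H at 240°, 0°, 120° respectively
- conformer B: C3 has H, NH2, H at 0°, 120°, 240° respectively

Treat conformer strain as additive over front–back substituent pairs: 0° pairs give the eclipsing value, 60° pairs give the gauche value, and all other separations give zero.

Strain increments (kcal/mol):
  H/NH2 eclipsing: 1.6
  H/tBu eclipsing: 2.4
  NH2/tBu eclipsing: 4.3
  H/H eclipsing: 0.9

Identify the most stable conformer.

A (eclipsed): H(0°)/NH2(0°) eclipsed 1.6; tBu(120°)/H(120°) eclipsed 2.4; H(240°)/H(240°) eclipsed 0.9 → 4.9 kcal/mol.
B (eclipsed): H(0°)/H(0°) eclipsed 0.9; tBu(120°)/NH2(120°) eclipsed 4.3; H(240°)/H(240°) eclipsed 0.9 → 6.1 kcal/mol.
A has the lowest total (4.9 kcal/mol).

A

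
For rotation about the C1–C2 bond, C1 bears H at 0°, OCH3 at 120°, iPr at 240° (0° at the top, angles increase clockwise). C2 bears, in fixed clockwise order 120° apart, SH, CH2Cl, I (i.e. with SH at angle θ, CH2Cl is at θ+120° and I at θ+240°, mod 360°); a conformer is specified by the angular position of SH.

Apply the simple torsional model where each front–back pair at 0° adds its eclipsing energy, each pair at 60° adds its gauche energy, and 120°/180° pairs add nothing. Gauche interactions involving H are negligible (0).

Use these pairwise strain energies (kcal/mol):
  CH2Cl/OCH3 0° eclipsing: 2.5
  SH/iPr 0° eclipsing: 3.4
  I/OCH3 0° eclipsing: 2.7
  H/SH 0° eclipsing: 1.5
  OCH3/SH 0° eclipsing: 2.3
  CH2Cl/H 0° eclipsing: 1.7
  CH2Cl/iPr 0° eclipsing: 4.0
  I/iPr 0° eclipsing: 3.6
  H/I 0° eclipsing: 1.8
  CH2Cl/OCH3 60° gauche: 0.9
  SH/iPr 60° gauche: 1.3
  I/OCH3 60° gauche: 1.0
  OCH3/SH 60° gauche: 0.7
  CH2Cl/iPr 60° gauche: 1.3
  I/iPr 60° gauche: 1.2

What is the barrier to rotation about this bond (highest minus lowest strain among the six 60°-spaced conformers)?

SH at 0° (eclipsed): H–SH eclipsed, OCH3–CH2Cl eclipsed, iPr–I eclipsed; 1.5 + 2.5 + 3.6 = 7.6 kcal/mol.
SH at 60° (staggered): OCH3–SH gauche, OCH3–CH2Cl gauche, iPr–CH2Cl gauche, iPr–I gauche; 0.7 + 0.9 + 1.3 + 1.2 = 4.1 kcal/mol.
SH at 120° (eclipsed): H–I eclipsed, OCH3–SH eclipsed, iPr–CH2Cl eclipsed; 1.8 + 2.3 + 4.0 = 8.1 kcal/mol.
SH at 180° (staggered): OCH3–SH gauche, OCH3–I gauche, iPr–SH gauche, iPr–CH2Cl gauche; 0.7 + 1.0 + 1.3 + 1.3 = 4.3 kcal/mol.
SH at 240° (eclipsed): H–CH2Cl eclipsed, OCH3–I eclipsed, iPr–SH eclipsed; 1.7 + 2.7 + 3.4 = 7.8 kcal/mol.
SH at 300° (staggered): OCH3–CH2Cl gauche, OCH3–I gauche, iPr–SH gauche, iPr–I gauche; 0.9 + 1.0 + 1.3 + 1.2 = 4.4 kcal/mol.
Max at 120° (8.1 kcal/mol), min at 60° (4.1 kcal/mol); barrier = 4.0 kcal/mol.

4.0 kcal/mol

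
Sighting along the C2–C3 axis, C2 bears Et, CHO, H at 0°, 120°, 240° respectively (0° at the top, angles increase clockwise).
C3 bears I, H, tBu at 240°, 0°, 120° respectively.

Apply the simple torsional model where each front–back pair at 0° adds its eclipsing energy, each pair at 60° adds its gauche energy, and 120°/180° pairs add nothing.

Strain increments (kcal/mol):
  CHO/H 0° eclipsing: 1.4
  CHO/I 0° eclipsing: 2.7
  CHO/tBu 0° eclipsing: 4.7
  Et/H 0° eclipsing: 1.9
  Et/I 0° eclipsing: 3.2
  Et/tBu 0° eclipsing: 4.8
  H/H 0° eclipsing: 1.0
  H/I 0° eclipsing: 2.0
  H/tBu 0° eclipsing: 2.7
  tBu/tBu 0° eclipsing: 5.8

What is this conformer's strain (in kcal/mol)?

8.6 kcal/mol

This conformer is eclipsed. Et at 0° is eclipsed with H at 0° (1.9); CHO at 120° is eclipsed with tBu at 120° (4.7); H at 240° is eclipsed with I at 240° (2.0). Total 8.6 kcal/mol.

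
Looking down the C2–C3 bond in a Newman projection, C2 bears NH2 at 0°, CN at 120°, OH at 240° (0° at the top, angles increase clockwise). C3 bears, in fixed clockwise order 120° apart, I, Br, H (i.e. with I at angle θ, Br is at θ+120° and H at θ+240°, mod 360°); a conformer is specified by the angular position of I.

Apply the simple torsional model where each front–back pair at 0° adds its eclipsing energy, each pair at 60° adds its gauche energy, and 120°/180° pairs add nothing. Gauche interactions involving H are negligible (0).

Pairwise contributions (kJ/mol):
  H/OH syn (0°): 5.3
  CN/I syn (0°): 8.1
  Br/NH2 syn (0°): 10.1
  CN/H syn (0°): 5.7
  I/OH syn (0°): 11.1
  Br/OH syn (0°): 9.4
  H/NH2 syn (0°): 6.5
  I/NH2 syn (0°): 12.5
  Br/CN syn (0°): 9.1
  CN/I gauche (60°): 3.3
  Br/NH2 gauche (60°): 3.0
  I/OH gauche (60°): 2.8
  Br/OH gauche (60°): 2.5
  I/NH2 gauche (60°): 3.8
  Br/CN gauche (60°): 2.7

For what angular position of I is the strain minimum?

I at 0° (eclipsed): NH2(0°)/I(0°) eclipsed 12.5; CN(120°)/Br(120°) eclipsed 9.1; OH(240°)/H(240°) eclipsed 5.3 → 26.9 kJ/mol.
I at 60° (staggered): NH2(0°)/I(60°) gauche 3.8; CN(120°)/I(60°) gauche 3.3; CN(120°)/Br(180°) gauche 2.7; OH(240°)/Br(180°) gauche 2.5 → 12.3 kJ/mol.
I at 120° (eclipsed): NH2(0°)/H(0°) eclipsed 6.5; CN(120°)/I(120°) eclipsed 8.1; OH(240°)/Br(240°) eclipsed 9.4 → 24.0 kJ/mol.
I at 180° (staggered): NH2(0°)/Br(300°) gauche 3.0; CN(120°)/I(180°) gauche 3.3; OH(240°)/I(180°) gauche 2.8; OH(240°)/Br(300°) gauche 2.5 → 11.6 kJ/mol.
I at 240° (eclipsed): NH2(0°)/Br(0°) eclipsed 10.1; CN(120°)/H(120°) eclipsed 5.7; OH(240°)/I(240°) eclipsed 11.1 → 26.9 kJ/mol.
I at 300° (staggered): NH2(0°)/I(300°) gauche 3.8; NH2(0°)/Br(60°) gauche 3.0; CN(120°)/Br(60°) gauche 2.7; OH(240°)/I(300°) gauche 2.8 → 12.3 kJ/mol.
The minimum (11.6 kJ/mol) occurs with I at 180°.

180°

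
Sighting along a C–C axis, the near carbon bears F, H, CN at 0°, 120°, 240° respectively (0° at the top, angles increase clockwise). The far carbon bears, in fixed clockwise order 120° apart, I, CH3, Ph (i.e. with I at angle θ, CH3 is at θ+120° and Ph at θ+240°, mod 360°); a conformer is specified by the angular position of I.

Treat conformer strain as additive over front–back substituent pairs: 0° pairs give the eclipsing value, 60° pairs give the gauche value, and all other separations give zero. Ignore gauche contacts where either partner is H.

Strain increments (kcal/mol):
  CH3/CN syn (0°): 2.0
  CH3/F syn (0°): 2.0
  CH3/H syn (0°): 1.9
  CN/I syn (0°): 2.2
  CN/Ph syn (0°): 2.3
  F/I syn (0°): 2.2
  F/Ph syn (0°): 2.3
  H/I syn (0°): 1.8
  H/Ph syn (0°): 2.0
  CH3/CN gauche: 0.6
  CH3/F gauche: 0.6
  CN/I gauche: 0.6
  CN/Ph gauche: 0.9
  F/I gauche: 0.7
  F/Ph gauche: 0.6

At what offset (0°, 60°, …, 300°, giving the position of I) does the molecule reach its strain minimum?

I at 0° (eclipsed): F(0°)/I(0°) eclipsed 2.2; H(120°)/CH3(120°) eclipsed 1.9; CN(240°)/Ph(240°) eclipsed 2.3 → 6.4 kcal/mol.
I at 60° (staggered): F(0°)/I(60°) gauche 0.7; F(0°)/Ph(300°) gauche 0.6; CN(240°)/CH3(180°) gauche 0.6; CN(240°)/Ph(300°) gauche 0.9 → 2.8 kcal/mol.
I at 120° (eclipsed): F(0°)/Ph(0°) eclipsed 2.3; H(120°)/I(120°) eclipsed 1.8; CN(240°)/CH3(240°) eclipsed 2.0 → 6.1 kcal/mol.
I at 180° (staggered): F(0°)/CH3(300°) gauche 0.6; F(0°)/Ph(60°) gauche 0.6; CN(240°)/I(180°) gauche 0.6; CN(240°)/CH3(300°) gauche 0.6 → 2.4 kcal/mol.
I at 240° (eclipsed): F(0°)/CH3(0°) eclipsed 2.0; H(120°)/Ph(120°) eclipsed 2.0; CN(240°)/I(240°) eclipsed 2.2 → 6.2 kcal/mol.
I at 300° (staggered): F(0°)/I(300°) gauche 0.7; F(0°)/CH3(60°) gauche 0.6; CN(240°)/I(300°) gauche 0.6; CN(240°)/Ph(180°) gauche 0.9 → 2.8 kcal/mol.
The minimum (2.4 kcal/mol) occurs with I at 180°.

180°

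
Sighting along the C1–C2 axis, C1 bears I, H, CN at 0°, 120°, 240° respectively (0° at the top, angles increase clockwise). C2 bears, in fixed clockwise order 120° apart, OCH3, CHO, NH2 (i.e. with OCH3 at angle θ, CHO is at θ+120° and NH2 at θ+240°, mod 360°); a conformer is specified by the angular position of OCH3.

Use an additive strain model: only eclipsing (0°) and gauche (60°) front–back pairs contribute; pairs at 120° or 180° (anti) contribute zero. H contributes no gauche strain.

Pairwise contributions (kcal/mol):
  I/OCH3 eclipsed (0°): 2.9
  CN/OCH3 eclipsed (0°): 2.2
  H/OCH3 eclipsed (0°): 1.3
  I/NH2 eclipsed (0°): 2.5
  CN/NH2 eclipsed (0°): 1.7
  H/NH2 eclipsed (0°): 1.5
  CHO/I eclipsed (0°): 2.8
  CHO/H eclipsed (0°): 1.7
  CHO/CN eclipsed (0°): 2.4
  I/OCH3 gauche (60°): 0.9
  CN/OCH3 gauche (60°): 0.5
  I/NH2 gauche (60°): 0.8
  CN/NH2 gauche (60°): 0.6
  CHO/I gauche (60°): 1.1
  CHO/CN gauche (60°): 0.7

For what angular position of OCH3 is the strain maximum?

OCH3 at 0° (eclipsed): I(0°)/OCH3(0°) eclipsed 2.9; H(120°)/CHO(120°) eclipsed 1.7; CN(240°)/NH2(240°) eclipsed 1.7 → 6.3 kcal/mol.
OCH3 at 60° (staggered): I(0°)/OCH3(60°) gauche 0.9; I(0°)/NH2(300°) gauche 0.8; CN(240°)/CHO(180°) gauche 0.7; CN(240°)/NH2(300°) gauche 0.6 → 3.0 kcal/mol.
OCH3 at 120° (eclipsed): I(0°)/NH2(0°) eclipsed 2.5; H(120°)/OCH3(120°) eclipsed 1.3; CN(240°)/CHO(240°) eclipsed 2.4 → 6.2 kcal/mol.
OCH3 at 180° (staggered): I(0°)/CHO(300°) gauche 1.1; I(0°)/NH2(60°) gauche 0.8; CN(240°)/OCH3(180°) gauche 0.5; CN(240°)/CHO(300°) gauche 0.7 → 3.1 kcal/mol.
OCH3 at 240° (eclipsed): I(0°)/CHO(0°) eclipsed 2.8; H(120°)/NH2(120°) eclipsed 1.5; CN(240°)/OCH3(240°) eclipsed 2.2 → 6.5 kcal/mol.
OCH3 at 300° (staggered): I(0°)/OCH3(300°) gauche 0.9; I(0°)/CHO(60°) gauche 1.1; CN(240°)/OCH3(300°) gauche 0.5; CN(240°)/NH2(180°) gauche 0.6 → 3.1 kcal/mol.
The maximum (6.5 kcal/mol) occurs with OCH3 at 240°.

240°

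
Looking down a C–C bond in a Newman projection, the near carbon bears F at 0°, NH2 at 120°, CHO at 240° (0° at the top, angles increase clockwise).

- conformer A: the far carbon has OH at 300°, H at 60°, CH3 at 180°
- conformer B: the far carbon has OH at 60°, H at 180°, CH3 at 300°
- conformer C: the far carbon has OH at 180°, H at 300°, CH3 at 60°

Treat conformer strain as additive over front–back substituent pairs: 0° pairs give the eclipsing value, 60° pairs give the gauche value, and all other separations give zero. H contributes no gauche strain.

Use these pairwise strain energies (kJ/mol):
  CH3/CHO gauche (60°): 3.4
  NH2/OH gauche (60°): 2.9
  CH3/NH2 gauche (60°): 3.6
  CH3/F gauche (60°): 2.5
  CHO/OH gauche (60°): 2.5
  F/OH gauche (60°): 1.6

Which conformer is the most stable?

B

A (staggered): F–OH gauche, NH2–CH3 gauche, CHO–OH gauche, CHO–CH3 gauche; 1.6 + 3.6 + 2.5 + 3.4 = 11.1 kJ/mol.
B (staggered): F–OH gauche, F–CH3 gauche, NH2–OH gauche, CHO–CH3 gauche; 1.6 + 2.5 + 2.9 + 3.4 = 10.4 kJ/mol.
C (staggered): F–CH3 gauche, NH2–OH gauche, NH2–CH3 gauche, CHO–OH gauche; 2.5 + 2.9 + 3.6 + 2.5 = 11.5 kJ/mol.
B has the lowest total (10.4 kJ/mol).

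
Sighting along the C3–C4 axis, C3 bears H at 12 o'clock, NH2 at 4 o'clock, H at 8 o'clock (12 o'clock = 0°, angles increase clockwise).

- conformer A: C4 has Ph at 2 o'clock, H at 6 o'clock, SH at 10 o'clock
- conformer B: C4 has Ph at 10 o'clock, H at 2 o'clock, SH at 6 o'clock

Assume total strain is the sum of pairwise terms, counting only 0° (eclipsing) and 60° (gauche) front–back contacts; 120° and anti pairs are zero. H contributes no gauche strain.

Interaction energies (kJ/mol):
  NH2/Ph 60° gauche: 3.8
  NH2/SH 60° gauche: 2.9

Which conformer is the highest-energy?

A

A is staggered. NH2 at 120° is gauche with Ph at 60° (3.8). Total 3.8 kJ/mol.
B is staggered. NH2 at 120° is gauche with SH at 180° (2.9). Total 2.9 kJ/mol.
A has the highest total (3.8 kJ/mol).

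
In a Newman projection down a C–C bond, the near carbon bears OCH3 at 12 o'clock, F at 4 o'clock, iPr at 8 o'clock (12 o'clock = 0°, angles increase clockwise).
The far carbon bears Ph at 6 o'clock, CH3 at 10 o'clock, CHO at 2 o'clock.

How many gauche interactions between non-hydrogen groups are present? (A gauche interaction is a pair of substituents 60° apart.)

6

Non-H gauche pairs: OCH3(0°)/CH3(300°); OCH3(0°)/CHO(60°); F(120°)/Ph(180°); F(120°)/CHO(60°); iPr(240°)/Ph(180°); iPr(240°)/CH3(300°) — 6 interactions.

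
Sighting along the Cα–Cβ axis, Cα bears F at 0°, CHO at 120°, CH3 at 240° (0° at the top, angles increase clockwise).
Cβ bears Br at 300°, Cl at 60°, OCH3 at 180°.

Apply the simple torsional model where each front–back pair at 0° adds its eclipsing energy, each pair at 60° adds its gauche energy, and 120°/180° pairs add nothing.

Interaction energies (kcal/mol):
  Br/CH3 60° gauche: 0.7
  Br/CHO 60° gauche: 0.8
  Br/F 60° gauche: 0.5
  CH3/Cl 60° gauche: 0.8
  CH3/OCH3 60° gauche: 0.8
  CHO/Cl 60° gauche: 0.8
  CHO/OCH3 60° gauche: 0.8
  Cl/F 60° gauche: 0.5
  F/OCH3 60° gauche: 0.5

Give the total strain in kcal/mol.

This conformer (staggered): F(0°)/Br(300°) gauche 0.5; F(0°)/Cl(60°) gauche 0.5; CHO(120°)/Cl(60°) gauche 0.8; CHO(120°)/OCH3(180°) gauche 0.8; CH3(240°)/Br(300°) gauche 0.7; CH3(240°)/OCH3(180°) gauche 0.8 → 4.1 kcal/mol.

4.1 kcal/mol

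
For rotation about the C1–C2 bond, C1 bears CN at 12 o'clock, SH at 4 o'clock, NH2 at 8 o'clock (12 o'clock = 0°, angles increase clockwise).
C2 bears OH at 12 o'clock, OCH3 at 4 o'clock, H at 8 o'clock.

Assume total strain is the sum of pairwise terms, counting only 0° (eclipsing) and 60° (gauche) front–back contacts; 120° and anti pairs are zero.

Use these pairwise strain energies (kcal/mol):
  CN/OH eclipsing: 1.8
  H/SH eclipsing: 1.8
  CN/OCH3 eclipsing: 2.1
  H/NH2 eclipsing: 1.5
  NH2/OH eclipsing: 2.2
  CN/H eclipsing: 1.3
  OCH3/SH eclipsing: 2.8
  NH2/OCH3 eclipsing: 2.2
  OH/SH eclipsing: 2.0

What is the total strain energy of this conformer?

This conformer (eclipsed): CN(0°)/OH(0°) eclipsed 1.8; SH(120°)/OCH3(120°) eclipsed 2.8; NH2(240°)/H(240°) eclipsed 1.5 → 6.1 kcal/mol.

6.1 kcal/mol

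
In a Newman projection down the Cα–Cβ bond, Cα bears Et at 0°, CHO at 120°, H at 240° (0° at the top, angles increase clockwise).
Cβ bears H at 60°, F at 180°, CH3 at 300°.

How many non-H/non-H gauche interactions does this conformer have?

Non-H gauche pairs: Et(0°)/CH3(300°); CHO(120°)/F(180°) — 2 interactions.

2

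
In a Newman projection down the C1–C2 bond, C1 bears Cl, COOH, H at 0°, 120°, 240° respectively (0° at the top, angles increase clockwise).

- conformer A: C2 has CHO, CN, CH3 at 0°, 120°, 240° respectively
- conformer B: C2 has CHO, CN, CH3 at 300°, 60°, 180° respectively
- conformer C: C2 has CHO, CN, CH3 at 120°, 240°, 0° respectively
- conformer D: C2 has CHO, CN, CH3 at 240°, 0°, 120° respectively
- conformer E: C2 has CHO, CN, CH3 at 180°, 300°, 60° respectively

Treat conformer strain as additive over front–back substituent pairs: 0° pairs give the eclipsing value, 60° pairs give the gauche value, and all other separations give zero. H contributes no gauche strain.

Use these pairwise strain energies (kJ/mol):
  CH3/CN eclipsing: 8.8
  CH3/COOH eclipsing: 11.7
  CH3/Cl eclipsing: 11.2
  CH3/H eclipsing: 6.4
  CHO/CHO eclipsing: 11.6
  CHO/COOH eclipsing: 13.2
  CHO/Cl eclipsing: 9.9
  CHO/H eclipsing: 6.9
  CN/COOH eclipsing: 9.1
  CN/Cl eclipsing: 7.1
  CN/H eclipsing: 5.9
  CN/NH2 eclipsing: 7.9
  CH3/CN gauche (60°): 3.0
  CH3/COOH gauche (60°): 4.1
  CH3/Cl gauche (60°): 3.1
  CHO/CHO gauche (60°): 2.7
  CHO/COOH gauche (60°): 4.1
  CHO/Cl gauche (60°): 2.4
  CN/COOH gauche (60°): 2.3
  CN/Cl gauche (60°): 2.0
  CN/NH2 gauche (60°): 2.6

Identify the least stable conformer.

A (eclipsed): Cl(0°)/CHO(0°) eclipsed 9.9; COOH(120°)/CN(120°) eclipsed 9.1; H(240°)/CH3(240°) eclipsed 6.4 → 25.4 kJ/mol.
B (staggered): Cl(0°)/CHO(300°) gauche 2.4; Cl(0°)/CN(60°) gauche 2.0; COOH(120°)/CN(60°) gauche 2.3; COOH(120°)/CH3(180°) gauche 4.1 → 10.8 kJ/mol.
C (eclipsed): Cl(0°)/CH3(0°) eclipsed 11.2; COOH(120°)/CHO(120°) eclipsed 13.2; H(240°)/CN(240°) eclipsed 5.9 → 30.3 kJ/mol.
D (eclipsed): Cl(0°)/CN(0°) eclipsed 7.1; COOH(120°)/CH3(120°) eclipsed 11.7; H(240°)/CHO(240°) eclipsed 6.9 → 25.7 kJ/mol.
E (staggered): Cl(0°)/CN(300°) gauche 2.0; Cl(0°)/CH3(60°) gauche 3.1; COOH(120°)/CHO(180°) gauche 4.1; COOH(120°)/CH3(60°) gauche 4.1 → 13.3 kJ/mol.
C has the highest total (30.3 kJ/mol).

C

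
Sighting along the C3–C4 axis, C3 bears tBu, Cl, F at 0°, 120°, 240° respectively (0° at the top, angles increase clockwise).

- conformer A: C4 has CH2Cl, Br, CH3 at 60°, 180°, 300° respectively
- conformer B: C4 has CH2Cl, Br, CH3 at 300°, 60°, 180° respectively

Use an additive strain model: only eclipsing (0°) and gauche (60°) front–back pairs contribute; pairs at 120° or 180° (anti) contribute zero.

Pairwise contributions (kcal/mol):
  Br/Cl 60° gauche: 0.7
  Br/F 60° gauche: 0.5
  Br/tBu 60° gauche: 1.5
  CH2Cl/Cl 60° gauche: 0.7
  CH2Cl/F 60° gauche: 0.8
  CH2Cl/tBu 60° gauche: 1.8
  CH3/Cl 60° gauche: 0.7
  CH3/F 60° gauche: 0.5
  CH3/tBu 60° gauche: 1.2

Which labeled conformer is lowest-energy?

A (staggered): tBu(0°)/CH2Cl(60°) gauche 1.8; tBu(0°)/CH3(300°) gauche 1.2; Cl(120°)/CH2Cl(60°) gauche 0.7; Cl(120°)/Br(180°) gauche 0.7; F(240°)/Br(180°) gauche 0.5; F(240°)/CH3(300°) gauche 0.5 → 5.4 kcal/mol.
B (staggered): tBu(0°)/CH2Cl(300°) gauche 1.8; tBu(0°)/Br(60°) gauche 1.5; Cl(120°)/Br(60°) gauche 0.7; Cl(120°)/CH3(180°) gauche 0.7; F(240°)/CH2Cl(300°) gauche 0.8; F(240°)/CH3(180°) gauche 0.5 → 6.0 kcal/mol.
A has the lowest total (5.4 kcal/mol).

A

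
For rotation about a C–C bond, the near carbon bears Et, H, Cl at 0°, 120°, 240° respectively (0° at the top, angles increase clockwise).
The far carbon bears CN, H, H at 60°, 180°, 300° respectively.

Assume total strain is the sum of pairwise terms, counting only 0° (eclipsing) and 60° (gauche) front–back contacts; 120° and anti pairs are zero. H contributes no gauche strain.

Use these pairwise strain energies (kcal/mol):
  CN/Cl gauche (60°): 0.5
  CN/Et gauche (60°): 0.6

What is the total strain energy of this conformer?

This conformer (staggered): Et–CN gauche; 0.6 = 0.6 kcal/mol.

0.6 kcal/mol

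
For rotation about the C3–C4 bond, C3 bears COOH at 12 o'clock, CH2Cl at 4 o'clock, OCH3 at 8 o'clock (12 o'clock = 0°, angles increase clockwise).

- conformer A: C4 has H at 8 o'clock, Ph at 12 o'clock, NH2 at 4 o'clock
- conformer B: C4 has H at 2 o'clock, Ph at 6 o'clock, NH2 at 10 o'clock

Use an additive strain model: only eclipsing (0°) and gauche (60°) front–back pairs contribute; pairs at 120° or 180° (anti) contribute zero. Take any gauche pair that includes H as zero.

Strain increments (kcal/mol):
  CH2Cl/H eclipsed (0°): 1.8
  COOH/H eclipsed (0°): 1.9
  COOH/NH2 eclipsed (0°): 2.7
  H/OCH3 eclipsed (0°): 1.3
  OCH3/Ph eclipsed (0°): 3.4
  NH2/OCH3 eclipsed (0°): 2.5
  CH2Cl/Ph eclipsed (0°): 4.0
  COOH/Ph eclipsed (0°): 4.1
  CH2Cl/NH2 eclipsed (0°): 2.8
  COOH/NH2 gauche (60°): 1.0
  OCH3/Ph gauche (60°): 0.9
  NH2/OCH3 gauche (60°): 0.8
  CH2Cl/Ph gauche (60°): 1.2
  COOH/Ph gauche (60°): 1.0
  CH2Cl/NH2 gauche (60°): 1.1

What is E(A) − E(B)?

+4.3 kcal/mol

A (eclipsed): COOH(0°)/Ph(0°) eclipsed 4.1; CH2Cl(120°)/NH2(120°) eclipsed 2.8; OCH3(240°)/H(240°) eclipsed 1.3 → 8.2 kcal/mol.
B (staggered): COOH(0°)/NH2(300°) gauche 1.0; CH2Cl(120°)/Ph(180°) gauche 1.2; OCH3(240°)/Ph(180°) gauche 0.9; OCH3(240°)/NH2(300°) gauche 0.8 → 3.9 kcal/mol.
E(A) − E(B) = 8.2 − 3.9 = +4.3 kcal/mol.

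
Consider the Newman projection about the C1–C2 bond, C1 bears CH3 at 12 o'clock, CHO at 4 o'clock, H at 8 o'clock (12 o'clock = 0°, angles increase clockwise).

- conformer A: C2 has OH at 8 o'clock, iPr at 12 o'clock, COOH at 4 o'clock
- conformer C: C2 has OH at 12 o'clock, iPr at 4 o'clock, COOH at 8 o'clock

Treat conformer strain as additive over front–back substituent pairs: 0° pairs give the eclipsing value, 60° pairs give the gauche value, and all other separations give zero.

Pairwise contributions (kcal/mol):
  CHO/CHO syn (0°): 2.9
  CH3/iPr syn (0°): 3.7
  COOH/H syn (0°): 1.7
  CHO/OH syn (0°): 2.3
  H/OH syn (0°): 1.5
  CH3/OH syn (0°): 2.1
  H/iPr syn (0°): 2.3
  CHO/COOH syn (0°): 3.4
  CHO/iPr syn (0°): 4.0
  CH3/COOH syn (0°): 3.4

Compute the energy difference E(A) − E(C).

A (eclipsed): CH3(0°)/iPr(0°) eclipsed 3.7; CHO(120°)/COOH(120°) eclipsed 3.4; H(240°)/OH(240°) eclipsed 1.5 → 8.6 kcal/mol.
C (eclipsed): CH3(0°)/OH(0°) eclipsed 2.1; CHO(120°)/iPr(120°) eclipsed 4.0; H(240°)/COOH(240°) eclipsed 1.7 → 7.8 kcal/mol.
E(A) − E(C) = 8.6 − 7.8 = +0.8 kcal/mol.

+0.8 kcal/mol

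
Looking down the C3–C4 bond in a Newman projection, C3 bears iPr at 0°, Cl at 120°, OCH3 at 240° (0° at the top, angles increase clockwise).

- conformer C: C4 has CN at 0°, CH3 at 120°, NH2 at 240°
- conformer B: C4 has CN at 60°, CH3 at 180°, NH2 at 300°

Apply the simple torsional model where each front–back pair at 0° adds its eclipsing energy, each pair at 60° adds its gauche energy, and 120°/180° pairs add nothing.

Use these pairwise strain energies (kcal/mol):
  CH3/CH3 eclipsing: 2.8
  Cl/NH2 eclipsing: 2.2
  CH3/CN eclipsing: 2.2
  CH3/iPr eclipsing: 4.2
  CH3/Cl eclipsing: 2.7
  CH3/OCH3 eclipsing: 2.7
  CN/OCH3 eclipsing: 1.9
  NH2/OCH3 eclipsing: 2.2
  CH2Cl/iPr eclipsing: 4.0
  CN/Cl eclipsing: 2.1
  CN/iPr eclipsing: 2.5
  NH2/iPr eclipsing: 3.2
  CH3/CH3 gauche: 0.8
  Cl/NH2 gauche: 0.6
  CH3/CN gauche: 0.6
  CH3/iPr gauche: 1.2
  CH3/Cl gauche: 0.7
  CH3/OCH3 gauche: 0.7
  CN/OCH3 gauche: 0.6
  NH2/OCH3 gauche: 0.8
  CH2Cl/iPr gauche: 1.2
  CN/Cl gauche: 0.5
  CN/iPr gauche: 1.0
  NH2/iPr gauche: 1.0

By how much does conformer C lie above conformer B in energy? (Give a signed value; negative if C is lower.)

C (eclipsed): iPr–CN eclipsed, Cl–CH3 eclipsed, OCH3–NH2 eclipsed; 2.5 + 2.7 + 2.2 = 7.4 kcal/mol.
B (staggered): iPr–CN gauche, iPr–NH2 gauche, Cl–CN gauche, Cl–CH3 gauche, OCH3–CH3 gauche, OCH3–NH2 gauche; 1.0 + 1.0 + 0.5 + 0.7 + 0.7 + 0.8 = 4.7 kcal/mol.
E(C) − E(B) = 7.4 − 4.7 = +2.7 kcal/mol.

+2.7 kcal/mol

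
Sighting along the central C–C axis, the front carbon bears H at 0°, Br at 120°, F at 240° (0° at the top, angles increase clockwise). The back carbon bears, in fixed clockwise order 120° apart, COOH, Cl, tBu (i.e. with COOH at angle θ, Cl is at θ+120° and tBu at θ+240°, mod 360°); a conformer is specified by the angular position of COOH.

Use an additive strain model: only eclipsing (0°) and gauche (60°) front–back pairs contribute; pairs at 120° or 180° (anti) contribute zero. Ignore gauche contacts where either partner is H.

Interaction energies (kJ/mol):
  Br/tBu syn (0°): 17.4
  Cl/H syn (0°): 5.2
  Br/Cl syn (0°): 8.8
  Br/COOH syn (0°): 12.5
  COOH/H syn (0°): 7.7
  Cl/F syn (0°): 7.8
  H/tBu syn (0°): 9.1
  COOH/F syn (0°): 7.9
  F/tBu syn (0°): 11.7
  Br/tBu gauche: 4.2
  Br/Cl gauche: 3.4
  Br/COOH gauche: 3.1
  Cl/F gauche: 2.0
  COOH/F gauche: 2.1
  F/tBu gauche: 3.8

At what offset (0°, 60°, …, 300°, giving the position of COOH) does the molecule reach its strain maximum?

240°

COOH at 0° (eclipsed): H(0°)/COOH(0°) eclipsed 7.7; Br(120°)/Cl(120°) eclipsed 8.8; F(240°)/tBu(240°) eclipsed 11.7 → 28.2 kJ/mol.
COOH at 60° (staggered): Br(120°)/COOH(60°) gauche 3.1; Br(120°)/Cl(180°) gauche 3.4; F(240°)/Cl(180°) gauche 2.0; F(240°)/tBu(300°) gauche 3.8 → 12.3 kJ/mol.
COOH at 120° (eclipsed): H(0°)/tBu(0°) eclipsed 9.1; Br(120°)/COOH(120°) eclipsed 12.5; F(240°)/Cl(240°) eclipsed 7.8 → 29.4 kJ/mol.
COOH at 180° (staggered): Br(120°)/COOH(180°) gauche 3.1; Br(120°)/tBu(60°) gauche 4.2; F(240°)/COOH(180°) gauche 2.1; F(240°)/Cl(300°) gauche 2.0 → 11.4 kJ/mol.
COOH at 240° (eclipsed): H(0°)/Cl(0°) eclipsed 5.2; Br(120°)/tBu(120°) eclipsed 17.4; F(240°)/COOH(240°) eclipsed 7.9 → 30.5 kJ/mol.
COOH at 300° (staggered): Br(120°)/Cl(60°) gauche 3.4; Br(120°)/tBu(180°) gauche 4.2; F(240°)/COOH(300°) gauche 2.1; F(240°)/tBu(180°) gauche 3.8 → 13.5 kJ/mol.
The maximum (30.5 kJ/mol) occurs with COOH at 240°.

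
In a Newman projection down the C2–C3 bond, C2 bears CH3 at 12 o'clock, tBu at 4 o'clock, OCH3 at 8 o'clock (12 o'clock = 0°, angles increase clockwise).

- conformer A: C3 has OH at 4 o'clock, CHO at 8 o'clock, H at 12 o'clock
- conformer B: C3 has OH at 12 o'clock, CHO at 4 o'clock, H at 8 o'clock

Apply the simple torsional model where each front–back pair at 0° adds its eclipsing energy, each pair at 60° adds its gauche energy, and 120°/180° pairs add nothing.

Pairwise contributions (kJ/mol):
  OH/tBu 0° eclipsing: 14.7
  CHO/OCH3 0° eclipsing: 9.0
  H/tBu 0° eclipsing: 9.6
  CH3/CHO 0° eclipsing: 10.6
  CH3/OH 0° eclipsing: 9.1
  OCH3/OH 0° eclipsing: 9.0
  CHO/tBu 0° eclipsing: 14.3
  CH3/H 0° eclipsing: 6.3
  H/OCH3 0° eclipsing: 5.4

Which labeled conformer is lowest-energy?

B

A (eclipsed): CH3(0°)/H(0°) eclipsed 6.3; tBu(120°)/OH(120°) eclipsed 14.7; OCH3(240°)/CHO(240°) eclipsed 9.0 → 30.0 kJ/mol.
B (eclipsed): CH3(0°)/OH(0°) eclipsed 9.1; tBu(120°)/CHO(120°) eclipsed 14.3; OCH3(240°)/H(240°) eclipsed 5.4 → 28.8 kJ/mol.
B has the lowest total (28.8 kJ/mol).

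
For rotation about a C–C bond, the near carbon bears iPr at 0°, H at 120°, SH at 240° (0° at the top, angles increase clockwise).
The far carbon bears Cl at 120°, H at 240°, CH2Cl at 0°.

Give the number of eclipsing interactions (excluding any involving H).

Non-H eclipsing pairs: iPr(0°)/CH2Cl(0°) — 1 interaction.

1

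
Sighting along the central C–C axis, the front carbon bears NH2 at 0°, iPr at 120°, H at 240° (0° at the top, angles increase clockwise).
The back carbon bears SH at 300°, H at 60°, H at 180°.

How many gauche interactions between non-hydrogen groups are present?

Non-H gauche pairs: NH2(0°)/SH(300°) — 1 interaction.

1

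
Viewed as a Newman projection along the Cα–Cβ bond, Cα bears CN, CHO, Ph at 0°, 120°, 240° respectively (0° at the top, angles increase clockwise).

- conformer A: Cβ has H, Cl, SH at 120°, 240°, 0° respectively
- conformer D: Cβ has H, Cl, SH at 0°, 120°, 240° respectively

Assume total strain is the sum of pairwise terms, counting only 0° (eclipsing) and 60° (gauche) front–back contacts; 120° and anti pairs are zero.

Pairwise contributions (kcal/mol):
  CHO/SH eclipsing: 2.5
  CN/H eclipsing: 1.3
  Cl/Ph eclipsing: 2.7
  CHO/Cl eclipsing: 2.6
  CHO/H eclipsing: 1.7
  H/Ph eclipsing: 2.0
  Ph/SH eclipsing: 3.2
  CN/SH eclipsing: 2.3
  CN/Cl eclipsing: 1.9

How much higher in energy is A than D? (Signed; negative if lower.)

A (eclipsed): CN–SH eclipsed, CHO–H eclipsed, Ph–Cl eclipsed; 2.3 + 1.7 + 2.7 = 6.7 kcal/mol.
D (eclipsed): CN–H eclipsed, CHO–Cl eclipsed, Ph–SH eclipsed; 1.3 + 2.6 + 3.2 = 7.1 kcal/mol.
E(A) − E(D) = 6.7 − 7.1 = -0.4 kcal/mol.

-0.4 kcal/mol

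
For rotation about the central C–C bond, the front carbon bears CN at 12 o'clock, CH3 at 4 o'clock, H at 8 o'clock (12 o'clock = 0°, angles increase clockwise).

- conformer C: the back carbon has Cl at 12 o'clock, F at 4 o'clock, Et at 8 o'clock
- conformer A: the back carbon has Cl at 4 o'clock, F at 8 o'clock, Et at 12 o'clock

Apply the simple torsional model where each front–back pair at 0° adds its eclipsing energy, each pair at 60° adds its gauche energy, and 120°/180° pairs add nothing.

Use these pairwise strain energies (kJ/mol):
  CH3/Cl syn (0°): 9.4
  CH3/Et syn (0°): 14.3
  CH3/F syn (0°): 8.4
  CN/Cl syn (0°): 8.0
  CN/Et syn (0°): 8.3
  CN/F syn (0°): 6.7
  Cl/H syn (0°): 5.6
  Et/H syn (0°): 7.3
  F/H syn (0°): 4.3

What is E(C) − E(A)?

C (eclipsed): CN(0°)/Cl(0°) eclipsed 8.0; CH3(120°)/F(120°) eclipsed 8.4; H(240°)/Et(240°) eclipsed 7.3 → 23.7 kJ/mol.
A (eclipsed): CN(0°)/Et(0°) eclipsed 8.3; CH3(120°)/Cl(120°) eclipsed 9.4; H(240°)/F(240°) eclipsed 4.3 → 22.0 kJ/mol.
E(C) − E(A) = 23.7 − 22.0 = +1.7 kJ/mol.

+1.7 kJ/mol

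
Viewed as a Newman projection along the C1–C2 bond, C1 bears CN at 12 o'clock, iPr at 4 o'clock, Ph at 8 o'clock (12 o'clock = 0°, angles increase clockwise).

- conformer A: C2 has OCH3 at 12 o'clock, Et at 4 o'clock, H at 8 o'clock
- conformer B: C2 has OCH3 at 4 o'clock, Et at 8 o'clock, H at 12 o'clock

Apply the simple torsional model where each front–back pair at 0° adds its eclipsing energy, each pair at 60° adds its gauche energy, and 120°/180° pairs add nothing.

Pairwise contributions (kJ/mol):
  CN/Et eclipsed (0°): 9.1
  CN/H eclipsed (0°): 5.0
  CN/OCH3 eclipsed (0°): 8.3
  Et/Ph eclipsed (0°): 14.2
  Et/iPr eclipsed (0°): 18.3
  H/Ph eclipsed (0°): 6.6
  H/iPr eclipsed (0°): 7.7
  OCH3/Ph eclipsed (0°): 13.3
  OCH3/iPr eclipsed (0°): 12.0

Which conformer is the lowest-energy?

B

A (eclipsed): CN–OCH3 eclipsed, iPr–Et eclipsed, Ph–H eclipsed; 8.3 + 18.3 + 6.6 = 33.2 kJ/mol.
B (eclipsed): CN–H eclipsed, iPr–OCH3 eclipsed, Ph–Et eclipsed; 5.0 + 12.0 + 14.2 = 31.2 kJ/mol.
B has the lowest total (31.2 kJ/mol).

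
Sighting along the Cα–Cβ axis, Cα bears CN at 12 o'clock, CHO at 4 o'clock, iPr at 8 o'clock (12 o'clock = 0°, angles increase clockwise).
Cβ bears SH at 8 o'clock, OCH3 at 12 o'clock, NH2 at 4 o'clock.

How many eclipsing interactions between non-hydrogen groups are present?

Non-H eclipsing pairs: CN(0°)/OCH3(0°); CHO(120°)/NH2(120°); iPr(240°)/SH(240°) — 3 interactions.

3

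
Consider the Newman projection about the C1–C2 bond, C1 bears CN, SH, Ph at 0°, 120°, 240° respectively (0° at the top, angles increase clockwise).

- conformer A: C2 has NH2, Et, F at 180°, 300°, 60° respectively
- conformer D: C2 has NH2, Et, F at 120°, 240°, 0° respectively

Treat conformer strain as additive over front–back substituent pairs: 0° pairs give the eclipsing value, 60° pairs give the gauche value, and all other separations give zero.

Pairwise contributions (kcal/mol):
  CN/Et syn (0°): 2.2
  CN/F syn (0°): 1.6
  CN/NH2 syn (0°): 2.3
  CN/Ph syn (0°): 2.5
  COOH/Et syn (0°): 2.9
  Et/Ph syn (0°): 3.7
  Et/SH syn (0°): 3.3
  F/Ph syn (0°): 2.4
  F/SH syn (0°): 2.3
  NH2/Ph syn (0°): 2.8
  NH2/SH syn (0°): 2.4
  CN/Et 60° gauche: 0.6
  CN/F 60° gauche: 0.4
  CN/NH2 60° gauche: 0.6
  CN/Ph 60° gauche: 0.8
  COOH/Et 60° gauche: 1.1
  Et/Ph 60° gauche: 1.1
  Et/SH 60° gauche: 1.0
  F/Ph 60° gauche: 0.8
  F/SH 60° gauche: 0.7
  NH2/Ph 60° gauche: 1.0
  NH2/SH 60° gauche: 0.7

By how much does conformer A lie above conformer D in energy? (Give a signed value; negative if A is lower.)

-3.2 kcal/mol

A (staggered): CN–Et gauche, CN–F gauche, SH–NH2 gauche, SH–F gauche, Ph–NH2 gauche, Ph–Et gauche; 0.6 + 0.4 + 0.7 + 0.7 + 1.0 + 1.1 = 4.5 kcal/mol.
D (eclipsed): CN–F eclipsed, SH–NH2 eclipsed, Ph–Et eclipsed; 1.6 + 2.4 + 3.7 = 7.7 kcal/mol.
E(A) − E(D) = 4.5 − 7.7 = -3.2 kcal/mol.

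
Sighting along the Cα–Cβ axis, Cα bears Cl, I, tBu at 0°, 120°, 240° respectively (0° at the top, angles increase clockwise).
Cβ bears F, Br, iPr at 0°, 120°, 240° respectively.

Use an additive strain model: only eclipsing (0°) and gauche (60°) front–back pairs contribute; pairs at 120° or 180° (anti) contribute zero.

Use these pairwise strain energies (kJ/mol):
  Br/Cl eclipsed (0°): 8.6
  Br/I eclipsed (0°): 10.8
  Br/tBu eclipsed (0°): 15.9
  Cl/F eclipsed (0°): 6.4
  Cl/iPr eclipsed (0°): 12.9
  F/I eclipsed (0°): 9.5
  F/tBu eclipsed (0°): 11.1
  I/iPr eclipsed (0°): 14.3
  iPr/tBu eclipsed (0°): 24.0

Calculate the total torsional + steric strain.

41.2 kJ/mol

This conformer (eclipsed): Cl–F eclipsed, I–Br eclipsed, tBu–iPr eclipsed; 6.4 + 10.8 + 24.0 = 41.2 kJ/mol.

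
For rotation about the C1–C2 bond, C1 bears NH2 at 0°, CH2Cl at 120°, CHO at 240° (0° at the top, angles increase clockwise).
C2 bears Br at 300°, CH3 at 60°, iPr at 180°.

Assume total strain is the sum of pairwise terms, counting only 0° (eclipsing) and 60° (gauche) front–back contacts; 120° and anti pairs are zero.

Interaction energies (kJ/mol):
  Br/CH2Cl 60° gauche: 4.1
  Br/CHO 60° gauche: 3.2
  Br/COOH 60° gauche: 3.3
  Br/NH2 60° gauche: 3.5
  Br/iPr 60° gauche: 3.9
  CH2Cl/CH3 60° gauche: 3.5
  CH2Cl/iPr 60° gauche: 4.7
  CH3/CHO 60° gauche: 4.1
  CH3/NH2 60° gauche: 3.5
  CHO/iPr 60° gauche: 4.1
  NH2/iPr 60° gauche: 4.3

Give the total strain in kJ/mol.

This conformer (staggered): NH2(0°)/Br(300°) gauche 3.5; NH2(0°)/CH3(60°) gauche 3.5; CH2Cl(120°)/CH3(60°) gauche 3.5; CH2Cl(120°)/iPr(180°) gauche 4.7; CHO(240°)/Br(300°) gauche 3.2; CHO(240°)/iPr(180°) gauche 4.1 → 22.5 kJ/mol.

22.5 kJ/mol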